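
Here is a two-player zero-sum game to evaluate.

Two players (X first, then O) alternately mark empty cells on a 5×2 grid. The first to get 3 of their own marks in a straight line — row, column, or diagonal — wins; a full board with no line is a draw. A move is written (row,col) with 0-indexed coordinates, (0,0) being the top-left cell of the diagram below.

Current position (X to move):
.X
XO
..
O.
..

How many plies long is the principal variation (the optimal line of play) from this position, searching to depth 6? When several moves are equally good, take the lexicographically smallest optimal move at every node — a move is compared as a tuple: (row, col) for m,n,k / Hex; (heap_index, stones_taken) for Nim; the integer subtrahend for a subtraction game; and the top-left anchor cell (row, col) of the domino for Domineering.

PV length from [.X/XO/../O./..]: 6 plies

ply 1, X at .X/XO/../O./.. | (0,0)=+0→XX/XO/../O./..*; (2,0)=+0→.X/XO/X./O./..; (2,1)=+0→.X/XO/.X/O./..; (3,1)=+0→.X/XO/../OX/..; (4,0)=+0→.X/XO/../O./X.; (4,1)=+0→.X/XO/../O./.X
ply 2, O at XX/XO/../O./.. | (2,0)=+0→XX/XO/O./O./..*; (2,1)=-1→XX/XO/.O/O./..; (3,1)=-1→XX/XO/../OO/..; (4,0)=-1→XX/XO/../O./O.; (4,1)=-1→XX/XO/../O./.O
ply 3, X at XX/XO/O./O./.. | (2,1)=-1→XX/XO/OX/O./..; (3,1)=-1→XX/XO/O./OX/..; (4,0)=+0→XX/XO/O./O./X.*; (4,1)=-1→XX/XO/O./O./.X
ply 4, O at XX/XO/O./O./X. | (2,1)=+0→XX/XO/OO/O./X.*; (3,1)=+0→XX/XO/O./OO/X.; (4,1)=+0→XX/XO/O./O./XO
ply 5, X at XX/XO/OO/O./X. | (3,1)=+0→XX/XO/OO/OX/X.*; (4,1)=-1→XX/XO/OO/O./XX
ply 6, O at XX/XO/OO/OX/X. | (4,1)=+0→XX/XO/OO/OX/XO*
ply 7: XX/XO/OO/OX/XO is terminal +0 (X); from .X/XO/../O./.. depth 6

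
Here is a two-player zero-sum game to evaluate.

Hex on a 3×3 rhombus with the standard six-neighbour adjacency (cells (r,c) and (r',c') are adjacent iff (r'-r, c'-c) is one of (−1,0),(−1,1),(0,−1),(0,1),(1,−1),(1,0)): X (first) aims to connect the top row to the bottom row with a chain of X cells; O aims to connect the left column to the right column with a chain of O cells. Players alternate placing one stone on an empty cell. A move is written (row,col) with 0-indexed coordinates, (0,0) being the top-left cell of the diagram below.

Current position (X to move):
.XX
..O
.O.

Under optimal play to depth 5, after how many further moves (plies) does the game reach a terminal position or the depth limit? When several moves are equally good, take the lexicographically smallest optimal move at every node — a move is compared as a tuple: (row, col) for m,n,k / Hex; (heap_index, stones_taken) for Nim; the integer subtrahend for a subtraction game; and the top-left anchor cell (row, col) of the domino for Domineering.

p1 X@[.XX/..O/.O.]: (0,0)[XXX/..O/.O.]-1 (1,0)[.XX/X.O/.O.]-1 (1,1)[.XX/.XO/.O.]-1 (2,0)[.XX/..O/XO.]+1* (2,2)[.XX/..O/.OX]-1
p2 O@[.XX/..O/XO.]: (0,0)[OXX/..O/XO.]-1* (1,0)[.XX/O.O/XO.]-1 (1,1)[.XX/.OO/XO.]-1 (2,2)[.XX/..O/XOO]-1
p3 X@[OXX/..O/XO.]: (1,0)[OXX/X.O/XO.]+1* (1,1)[OXX/.XO/XO.]+1 (2,2)[OXX/..O/XOX]+1
p4 O@[OXX/X.O/XO.] terminal -1; root [.XX/..O/.O.] d5

PV length from [.XX/..O/.O.]: 3 plies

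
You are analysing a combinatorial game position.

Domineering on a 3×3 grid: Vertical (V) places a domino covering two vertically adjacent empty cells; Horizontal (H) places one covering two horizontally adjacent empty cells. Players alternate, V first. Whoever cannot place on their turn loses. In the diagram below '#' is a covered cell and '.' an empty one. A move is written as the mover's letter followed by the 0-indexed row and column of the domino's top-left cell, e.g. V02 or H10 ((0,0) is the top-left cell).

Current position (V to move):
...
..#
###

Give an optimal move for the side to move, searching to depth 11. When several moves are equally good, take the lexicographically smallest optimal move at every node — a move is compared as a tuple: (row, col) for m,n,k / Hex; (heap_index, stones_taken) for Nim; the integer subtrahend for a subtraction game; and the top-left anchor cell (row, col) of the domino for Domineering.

V's best at [.../..#/###]: V01

[.../..#/###] V move#1: V00:-1/#../#.#/###, V01:+1/.#./.##/###*
[.#./.##/###] end (terminal -1, H#2); searched .../..#/### to 11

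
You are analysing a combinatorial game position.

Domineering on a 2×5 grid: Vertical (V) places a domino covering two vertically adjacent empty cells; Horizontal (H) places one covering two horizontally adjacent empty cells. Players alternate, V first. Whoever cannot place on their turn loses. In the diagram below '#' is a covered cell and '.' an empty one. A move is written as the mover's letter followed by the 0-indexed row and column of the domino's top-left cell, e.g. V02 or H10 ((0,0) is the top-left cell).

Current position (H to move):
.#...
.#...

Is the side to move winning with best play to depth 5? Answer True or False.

H winning at [.#.../.#...]: False

p1 H@[.#.../.#...]: H02[.###./.#...]-1* H03[.#.##/.#...]-1 H12[.#.../.###.]-1 H13[.#.../.#.##]-1
p2 V@[.###./.#...]: V00[####./##...]-1 V04[.####/.#..#]+1*
p3 H@[.####/.#..#]: H12[.####/.####]-1*
p4 V@[.####/.####]: V00[#####/#####]+1*
p5 H@[#####/#####] terminal -1; root [.#.../.#...] d5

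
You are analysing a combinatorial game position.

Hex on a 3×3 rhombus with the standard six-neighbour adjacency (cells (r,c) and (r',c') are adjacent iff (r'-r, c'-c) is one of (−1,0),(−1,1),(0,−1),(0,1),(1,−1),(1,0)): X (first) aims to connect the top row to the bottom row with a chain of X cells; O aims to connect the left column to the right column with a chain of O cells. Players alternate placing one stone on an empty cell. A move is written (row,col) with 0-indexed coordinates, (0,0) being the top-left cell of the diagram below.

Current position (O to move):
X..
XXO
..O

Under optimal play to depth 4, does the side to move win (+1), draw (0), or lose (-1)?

value(X../XXO/..O, O) = -1

ply 1, O at X../XXO/..O | (0,1)=-1→XO./XXO/..O*; (0,2)=-1→X.O/XXO/..O; (2,0)=-1→X../XXO/O.O; (2,1)=-1→X../XXO/.OO
ply 2, X at XO./XXO/..O | (0,2)=+1→XOX/XXO/..O*; (2,0)=+1→XO./XXO/X.O; (2,1)=+1→XO./XXO/.XO
ply 3, O at XOX/XXO/..O | (2,0)=-1→XOX/XXO/O.O*; (2,1)=-1→XOX/XXO/.OO
ply 4, X at XOX/XXO/O.O | (2,1)=+1→XOX/XXO/OXO*
ply 5: XOX/XXO/OXO is terminal -1 (O); from X../XXO/..O depth 4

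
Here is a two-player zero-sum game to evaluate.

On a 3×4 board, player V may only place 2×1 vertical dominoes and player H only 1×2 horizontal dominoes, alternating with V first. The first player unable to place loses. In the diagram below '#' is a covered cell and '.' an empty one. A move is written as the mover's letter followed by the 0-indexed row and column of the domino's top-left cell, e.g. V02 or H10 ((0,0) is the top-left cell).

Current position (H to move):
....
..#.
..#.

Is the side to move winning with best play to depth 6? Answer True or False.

ply 1, H at ..../..#./..#. | H00=-1→##../..#./..#.; H01=-1→.##./..#./..#.; H02=-1→..##/..#./..#.; H10=+1→..../###./..#.*; H20=-1→..../..#./###.
ply 2, V at ..../###./..#. | V03=-1→...#/####/..#.*; V13=-1→..../####/..##
ply 3, H at ...#/####/..#. | H00=+1→##.#/####/..#.*; H01=+1→.###/####/..#.; H20=+1→...#/####/###.
ply 4: ##.#/####/..#. is terminal -1 (V); from ..../..#./..#. depth 6

H winning at [..../..#./..#.]: True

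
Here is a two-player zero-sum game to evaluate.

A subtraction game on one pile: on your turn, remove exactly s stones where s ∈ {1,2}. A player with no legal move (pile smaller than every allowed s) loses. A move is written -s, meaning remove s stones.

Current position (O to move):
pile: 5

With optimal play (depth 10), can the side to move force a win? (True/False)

ply 1, O at 5 | -1=-1→4; -2=+1→3*
ply 2, X at 3 | -1=-1→2*; -2=-1→1
ply 3, O at 2 | -1=-1→1; -2=+1→0*
ply 4: 0 is terminal -1 (X); from 5 depth 10

O winning at [5]: True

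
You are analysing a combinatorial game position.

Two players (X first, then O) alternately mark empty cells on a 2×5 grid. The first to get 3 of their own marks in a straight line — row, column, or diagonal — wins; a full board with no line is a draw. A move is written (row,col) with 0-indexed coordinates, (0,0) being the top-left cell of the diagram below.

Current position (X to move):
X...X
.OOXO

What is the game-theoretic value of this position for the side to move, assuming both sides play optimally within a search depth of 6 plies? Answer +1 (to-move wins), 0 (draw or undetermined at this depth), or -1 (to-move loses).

p1 X@[X...X/.OOXO]: (0,1)[XX..X/.OOXO]-1 (0,2)[X.X.X/.OOXO]-1 (0,3)[X..XX/.OOXO]-1 (1,0)[X...X/XOOXO]+0*
p2 O@[X...X/XOOXO]: (0,1)[XO..X/XOOXO]+0* (0,2)[X.O.X/XOOXO]+0 (0,3)[X..OX/XOOXO]+0
p3 X@[XO..X/XOOXO]: (0,2)[XOX.X/XOOXO]+0* (0,3)[XO.XX/XOOXO]+0
p4 O@[XOX.X/XOOXO]: (0,3)[XOXOX/XOOXO]+0*
p5 X@[XOXOX/XOOXO] terminal +0; root [X...X/.OOXO] d6

value(X...X/.OOXO, X) = 0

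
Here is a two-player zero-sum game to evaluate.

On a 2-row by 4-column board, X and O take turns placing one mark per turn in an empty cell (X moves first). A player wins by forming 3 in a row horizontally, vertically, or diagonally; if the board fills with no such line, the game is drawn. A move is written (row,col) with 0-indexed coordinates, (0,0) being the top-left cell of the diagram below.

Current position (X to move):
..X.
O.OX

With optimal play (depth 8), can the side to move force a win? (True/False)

X winning at [..X./O.OX]: False

[..X./O.OX] X move#1: (0,0):-1/X.X./O.OX, (0,1):-1/.XX./O.OX, (0,3):-1/..XX/O.OX, (1,1):+0/..X./OXOX*
[..X./OXOX] O move#2: (0,0):+0/O.X./OXOX*, (0,1):+0/.OX./OXOX, (0,3):+0/..XO/OXOX
[O.X./OXOX] X move#3: (0,1):+0/OXX./OXOX*, (0,3):+0/O.XX/OXOX
[OXX./OXOX] O move#4: (0,3):+0/OXXO/OXOX*
[OXXO/OXOX] end (terminal +0, X#5); searched ..X./O.OX to 8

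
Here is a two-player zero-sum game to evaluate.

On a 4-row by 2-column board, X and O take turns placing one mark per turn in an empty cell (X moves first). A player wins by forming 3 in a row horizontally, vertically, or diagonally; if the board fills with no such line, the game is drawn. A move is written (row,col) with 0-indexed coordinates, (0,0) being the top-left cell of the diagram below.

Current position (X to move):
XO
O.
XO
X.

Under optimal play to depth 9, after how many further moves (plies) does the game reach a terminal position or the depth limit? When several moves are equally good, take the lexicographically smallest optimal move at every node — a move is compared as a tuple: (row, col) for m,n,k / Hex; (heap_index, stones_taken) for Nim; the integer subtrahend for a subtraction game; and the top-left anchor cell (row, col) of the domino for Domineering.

PV length from [XO/O./XO/X.]: 2 plies

ply 1, X at XO/O./XO/X. | (1,1)=+0→XO/OX/XO/X.*; (3,1)=-1→XO/O./XO/XX
ply 2, O at XO/OX/XO/X. | (3,1)=+0→XO/OX/XO/XO*
ply 3: XO/OX/XO/XO is terminal +0 (X); from XO/O./XO/X. depth 9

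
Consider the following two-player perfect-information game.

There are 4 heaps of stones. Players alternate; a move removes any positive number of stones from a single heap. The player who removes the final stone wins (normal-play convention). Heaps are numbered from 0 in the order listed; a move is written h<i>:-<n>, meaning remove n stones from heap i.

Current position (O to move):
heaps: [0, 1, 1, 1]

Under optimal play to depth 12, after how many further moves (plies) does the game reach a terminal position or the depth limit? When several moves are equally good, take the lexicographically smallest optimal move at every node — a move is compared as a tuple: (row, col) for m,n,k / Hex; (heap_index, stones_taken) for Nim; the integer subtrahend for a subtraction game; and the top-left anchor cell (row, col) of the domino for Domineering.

ply 1, O at (0,1,1,1) | h1:-1=+1→(0,0,1,1)*; h2:-1=+1→(0,1,0,1); h3:-1=+1→(0,1,1,0)
ply 2, X at (0,0,1,1) | h2:-1=-1→(0,0,0,1)*; h3:-1=-1→(0,0,1,0)
ply 3, O at (0,0,0,1) | h3:-1=+1→(0,0,0,0)*
ply 4: (0,0,0,0) is terminal -1 (X); from (0,1,1,1) depth 12

PV length from [(0,1,1,1)]: 3 plies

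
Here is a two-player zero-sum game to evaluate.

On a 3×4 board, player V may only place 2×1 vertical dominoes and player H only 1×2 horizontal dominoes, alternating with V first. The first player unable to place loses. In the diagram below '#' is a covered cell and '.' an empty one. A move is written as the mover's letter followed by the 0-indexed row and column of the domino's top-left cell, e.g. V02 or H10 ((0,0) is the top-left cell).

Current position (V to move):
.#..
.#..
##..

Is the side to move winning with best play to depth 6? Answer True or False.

[.#../.#../##..] V move#1: V00:-1/##../##../##.., V02:+1/.##./.##./##..*, V03:+1/.#.#/.#.#/##.., V12:+1/.#../.##./###., V13:+1/.#../.#.#/##.#
[.##./.##./##..] H move#2: H22:-1/.##./.##./####*
[.##./.##./####] V move#3: V00:+1/###./###./####*, V03:+1/.###/.###/####
[###./###./####] end (terminal -1, H#4); searched .#../.#../##.. to 6

V winning at [.#../.#../##..]: True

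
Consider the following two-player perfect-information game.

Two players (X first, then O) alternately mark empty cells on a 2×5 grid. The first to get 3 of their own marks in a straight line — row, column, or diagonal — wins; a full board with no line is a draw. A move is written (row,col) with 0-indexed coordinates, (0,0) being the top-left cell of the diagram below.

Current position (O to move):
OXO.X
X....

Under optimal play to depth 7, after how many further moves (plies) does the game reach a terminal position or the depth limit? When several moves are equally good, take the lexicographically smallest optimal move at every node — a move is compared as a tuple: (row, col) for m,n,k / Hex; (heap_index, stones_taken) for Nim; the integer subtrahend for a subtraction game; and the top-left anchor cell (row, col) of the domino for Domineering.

PV length from [OXO.X/X....]: 5 plies

ply 1, O at OXO.X/X.... | (0,3)=+0→OXOOX/X....*; (1,1)=+0→OXO.X/XO...; (1,2)=+0→OXO.X/X.O..; (1,3)=+0→OXO.X/X..O.; (1,4)=+0→OXO.X/X...O
ply 2, X at OXOOX/X.... | (1,1)=+0→OXOOX/XX...*; (1,2)=+0→OXOOX/X.X..; (1,3)=+0→OXOOX/X..X.; (1,4)=+0→OXOOX/X...X
ply 3, O at OXOOX/XX... | (1,2)=+0→OXOOX/XXO..*; (1,3)=-1→OXOOX/XX.O.; (1,4)=-1→OXOOX/XX..O
ply 4, X at OXOOX/XXO.. | (1,3)=+0→OXOOX/XXOX.*; (1,4)=+0→OXOOX/XXO.X
ply 5, O at OXOOX/XXOX. | (1,4)=+0→OXOOX/XXOXO*
ply 6: OXOOX/XXOXO is terminal +0 (X); from OXO.X/X.... depth 7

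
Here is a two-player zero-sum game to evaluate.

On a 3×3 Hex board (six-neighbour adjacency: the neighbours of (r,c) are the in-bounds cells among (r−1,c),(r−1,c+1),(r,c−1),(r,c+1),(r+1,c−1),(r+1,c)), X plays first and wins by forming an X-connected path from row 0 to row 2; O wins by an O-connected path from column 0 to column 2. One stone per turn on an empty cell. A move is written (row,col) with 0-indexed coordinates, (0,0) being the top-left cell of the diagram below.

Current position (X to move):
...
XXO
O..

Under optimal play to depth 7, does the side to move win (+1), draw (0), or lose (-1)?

ply 1, X at .../XXO/O.. | (0,0)=-1→X../XXO/O..; (0,1)=-1→.X./XXO/O..; (0,2)=-1→..X/XXO/O..; (2,1)=+1→.../XXO/OX.*; (2,2)=-1→.../XXO/O.X
ply 2, O at .../XXO/OX. | (0,0)=-1→O../XXO/OX.*; (0,1)=-1→.O./XXO/OX.; (0,2)=-1→..O/XXO/OX.; (2,2)=-1→.../XXO/OXO
ply 3, X at O../XXO/OX. | (0,1)=+1→OX./XXO/OX.*; (0,2)=+1→O.X/XXO/OX.; (2,2)=+1→O../XXO/OXX
ply 4: OX./XXO/OX. is terminal -1 (O); from .../XXO/O.. depth 7

value(.../XXO/O.., X) = +1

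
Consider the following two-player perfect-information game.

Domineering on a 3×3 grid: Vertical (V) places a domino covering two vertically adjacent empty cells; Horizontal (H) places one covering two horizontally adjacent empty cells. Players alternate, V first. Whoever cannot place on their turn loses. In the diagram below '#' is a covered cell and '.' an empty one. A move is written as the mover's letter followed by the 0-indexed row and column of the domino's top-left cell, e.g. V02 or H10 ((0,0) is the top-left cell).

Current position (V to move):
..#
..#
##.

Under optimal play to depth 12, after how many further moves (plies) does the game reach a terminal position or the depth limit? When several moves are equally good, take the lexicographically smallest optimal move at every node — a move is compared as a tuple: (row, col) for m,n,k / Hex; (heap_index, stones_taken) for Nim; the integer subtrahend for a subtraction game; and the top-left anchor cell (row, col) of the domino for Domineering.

p1 V@[..#/..#/##.]: V00[#.#/#.#/##.]+1* V01[.##/.##/##.]+1
p2 H@[#.#/#.#/##.] terminal -1; root [..#/..#/##.] d12

PV length from [..#/..#/##.]: 1 ply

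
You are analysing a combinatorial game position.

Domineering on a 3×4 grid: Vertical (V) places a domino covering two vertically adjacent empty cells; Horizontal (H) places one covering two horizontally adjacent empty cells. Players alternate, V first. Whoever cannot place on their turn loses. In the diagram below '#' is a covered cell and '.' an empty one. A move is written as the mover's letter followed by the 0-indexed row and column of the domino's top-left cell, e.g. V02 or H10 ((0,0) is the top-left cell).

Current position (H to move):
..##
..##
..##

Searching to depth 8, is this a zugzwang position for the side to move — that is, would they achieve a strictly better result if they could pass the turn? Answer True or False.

ply 1, H at ..##/..##/..## | H00=-1→####/..##/..##; H10=+1→..##/####/..##*; H20=-1→..##/..##/####
ply 2: ..##/####/..## is terminal -1 (V); from ..##/..##/..## depth 8
pass branch (V moves first from the same position):
  | ply 1, V at ..##/..##/..## | V00=+1→#.##/#.##/..##*; V01=+1→.###/.###/..##; V10=+1→..##/#.##/#.##; V11=+1→..##/.###/.###
  | ply 2, H at #.##/#.##/..## | H20=-1→#.##/#.##/####*
  | ply 3, V at #.##/#.##/#### | V01=+1→####/####/####*
  | ply 4: ####/####/#### is terminal -1 (H); from ..##/..##/..## depth 8
H moving scores +1; H passing scores -1

zugzwang(..##/..##/..##, H) = False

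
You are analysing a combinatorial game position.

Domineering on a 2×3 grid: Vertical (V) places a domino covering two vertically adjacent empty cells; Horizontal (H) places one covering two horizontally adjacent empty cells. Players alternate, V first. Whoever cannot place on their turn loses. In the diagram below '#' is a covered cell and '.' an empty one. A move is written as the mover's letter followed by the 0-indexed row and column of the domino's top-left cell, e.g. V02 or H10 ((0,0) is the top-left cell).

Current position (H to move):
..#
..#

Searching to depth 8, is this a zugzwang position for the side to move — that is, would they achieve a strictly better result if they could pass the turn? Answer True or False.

ply 1, H at ..#/..# | H00=+1→###/..#*; H10=+1→..#/###
ply 2: ###/..# is terminal -1 (V); from ..#/..# depth 8
pass branch (V moves first from the same position):
  | ply 1, V at ..#/..# | V00=+1→#.#/#.#*; V01=+1→.##/.##
  | ply 2: #.#/#.# is terminal -1 (H); from ..#/..# depth 8
H moving scores +1; H passing scores -1

zugzwang(..#/..#, H) = False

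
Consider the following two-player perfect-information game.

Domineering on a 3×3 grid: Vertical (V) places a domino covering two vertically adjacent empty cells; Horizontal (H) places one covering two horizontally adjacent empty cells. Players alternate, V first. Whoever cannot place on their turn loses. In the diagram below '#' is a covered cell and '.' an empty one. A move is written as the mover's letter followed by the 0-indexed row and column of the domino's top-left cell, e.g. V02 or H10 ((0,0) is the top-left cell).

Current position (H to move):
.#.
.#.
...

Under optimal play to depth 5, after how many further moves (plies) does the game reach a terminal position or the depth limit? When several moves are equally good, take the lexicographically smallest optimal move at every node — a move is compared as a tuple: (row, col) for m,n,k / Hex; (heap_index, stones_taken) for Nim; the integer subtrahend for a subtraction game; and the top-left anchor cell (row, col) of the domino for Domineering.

[.#./.#./...] H move#1: H20:-1/.#./.#./##.*, H21:-1/.#./.#./.##
[.#./.#./##.] V move#2: V00:+1/##./##./##.*, V02:+1/.##/.##/##., V12:+1/.#./.##/###
[##./##./##.] end (terminal -1, H#3); searched .#./.#./... to 5

PV length from [.#./.#./...]: 2 plies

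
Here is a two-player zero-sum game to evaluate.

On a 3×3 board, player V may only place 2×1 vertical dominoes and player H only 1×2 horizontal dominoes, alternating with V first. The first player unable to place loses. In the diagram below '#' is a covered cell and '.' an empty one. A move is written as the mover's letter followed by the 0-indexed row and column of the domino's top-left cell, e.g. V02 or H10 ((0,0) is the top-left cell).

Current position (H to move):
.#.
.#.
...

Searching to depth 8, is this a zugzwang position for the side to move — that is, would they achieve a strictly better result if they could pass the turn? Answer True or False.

ply 1, H at .#./.#./... | H20=-1→.#./.#./##.*; H21=-1→.#./.#./.##
ply 2, V at .#./.#./##. | V00=+1→##./##./##.*; V02=+1→.##/.##/##.; V12=+1→.#./.##/###
ply 3: ##./##./##. is terminal -1 (H); from .#./.#./... depth 8
suppose H passes — search the same position with V to move:
pass> ply 1, V at .#./.#./... | V00=+1→##./##./...*; V02=+1→.##/.##/...; V10=+1→.#./##./#..; V12=+1→.#./.##/..#
pass> ply 2, H at ##./##./... | H20=-1→##./##./##.*; H21=-1→##./##./.##
pass> ply 3, V at ##./##./##. | V02=+1→###/###/##.*; V12=+1→##./###/###
pass> ply 4: ###/###/##. is terminal -1 (H); from .#./.#./... depth 8
for H: play -1, pass -1

zugzwang(.#./.#./..., H) = False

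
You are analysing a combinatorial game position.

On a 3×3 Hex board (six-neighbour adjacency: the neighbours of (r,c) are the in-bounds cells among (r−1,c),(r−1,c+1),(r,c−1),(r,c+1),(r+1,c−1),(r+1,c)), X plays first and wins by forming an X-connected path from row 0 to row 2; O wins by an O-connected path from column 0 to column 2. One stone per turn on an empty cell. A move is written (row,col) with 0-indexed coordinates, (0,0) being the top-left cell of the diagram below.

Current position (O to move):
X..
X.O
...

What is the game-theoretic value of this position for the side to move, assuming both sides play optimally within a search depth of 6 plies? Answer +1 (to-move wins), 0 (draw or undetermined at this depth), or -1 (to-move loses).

p1 O@[X../X.O/...]: (0,1)[XO./X.O/...]-1 (0,2)[X.O/X.O/...]-1 (1,1)[X../XOO/...]-1 (2,0)[X../X.O/O..]+1* (2,1)[X../X.O/.O.]-1 (2,2)[X../X.O/..O]-1
p2 X@[X../X.O/O..]: (0,1)[XX./X.O/O..]-1* (0,2)[X.X/X.O/O..]-1 (1,1)[X../XXO/O..]-1 (2,1)[X../X.O/OX.]-1 (2,2)[X../X.O/O.X]-1
p3 O@[XX./X.O/O..]: (0,2)[XXO/X.O/O..]+1* (1,1)[XX./XOO/O..]+1 (2,1)[XX./X.O/OO.]+1 (2,2)[XX./X.O/O.O]+1
p4 X@[XXO/X.O/O..]: (1,1)[XXO/XXO/O..]-1* (2,1)[XXO/X.O/OX.]-1 (2,2)[XXO/X.O/O.X]-1
p5 O@[XXO/XXO/O..]: (2,1)[XXO/XXO/OO.]+1* (2,2)[XXO/XXO/O.O]-1
p6 X@[XXO/XXO/OO.] terminal -1; root [X../X.O/...] d6

value(X../X.O/..., O) = +1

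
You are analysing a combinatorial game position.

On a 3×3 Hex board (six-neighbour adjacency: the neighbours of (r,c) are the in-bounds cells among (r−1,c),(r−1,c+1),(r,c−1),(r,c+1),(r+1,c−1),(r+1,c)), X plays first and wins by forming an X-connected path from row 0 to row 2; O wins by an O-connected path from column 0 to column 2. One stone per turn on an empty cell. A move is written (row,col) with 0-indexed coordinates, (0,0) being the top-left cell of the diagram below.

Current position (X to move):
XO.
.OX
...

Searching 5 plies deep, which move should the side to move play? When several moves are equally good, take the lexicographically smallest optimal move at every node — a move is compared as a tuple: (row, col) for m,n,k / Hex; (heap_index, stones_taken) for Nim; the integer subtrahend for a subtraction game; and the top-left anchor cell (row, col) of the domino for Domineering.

X's best at [XO./.OX/...]: (0,2)

[XO./.OX/...] X move#1: (0,2):+1/XOX/.OX/...*, (1,0):+1/XO./XOX/..., (2,0):+1/XO./.OX/X.., (2,1):-1/XO./.OX/.X., (2,2):-1/XO./.OX/..X
[XOX/.OX/...] O move#2: (1,0):-1/XOX/OOX/...*, (2,0):-1/XOX/.OX/O.., (2,1):-1/XOX/.OX/.O., (2,2):-1/XOX/.OX/..O
[XOX/OOX/...] X move#3: (2,0):+1/XOX/OOX/X..*, (2,1):+1/XOX/OOX/.X., (2,2):+1/XOX/OOX/..X
[XOX/OOX/X..] O move#4: (2,1):-1/XOX/OOX/XO.*, (2,2):-1/XOX/OOX/X.O
[XOX/OOX/XO.] X move#5: (2,2):+1/XOX/OOX/XOX*
[XOX/OOX/XOX] end (terminal -1, O#6); searched XO./.OX/... to 5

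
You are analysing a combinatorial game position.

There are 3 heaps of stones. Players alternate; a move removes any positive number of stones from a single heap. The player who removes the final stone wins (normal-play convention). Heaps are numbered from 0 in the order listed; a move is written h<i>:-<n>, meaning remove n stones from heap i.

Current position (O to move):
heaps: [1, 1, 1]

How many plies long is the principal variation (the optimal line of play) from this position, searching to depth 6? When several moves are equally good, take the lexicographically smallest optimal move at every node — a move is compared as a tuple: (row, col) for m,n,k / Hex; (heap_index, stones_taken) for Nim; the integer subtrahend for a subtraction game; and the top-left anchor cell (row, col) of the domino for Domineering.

p1 O@[(1,1,1)]: h0:-1[(0,1,1)]+1* h1:-1[(1,0,1)]+1 h2:-1[(1,1,0)]+1
p2 X@[(0,1,1)]: h1:-1[(0,0,1)]-1* h2:-1[(0,1,0)]-1
p3 O@[(0,0,1)]: h2:-1[(0,0,0)]+1*
p4 X@[(0,0,0)] terminal -1; root [(1,1,1)] d6

PV length from [(1,1,1)]: 3 plies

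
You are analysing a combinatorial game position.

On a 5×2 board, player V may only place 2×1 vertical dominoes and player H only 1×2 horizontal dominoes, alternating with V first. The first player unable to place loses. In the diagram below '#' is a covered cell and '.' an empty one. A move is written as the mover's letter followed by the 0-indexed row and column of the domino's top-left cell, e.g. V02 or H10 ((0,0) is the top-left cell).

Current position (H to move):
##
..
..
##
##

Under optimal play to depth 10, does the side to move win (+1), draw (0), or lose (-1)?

[##/../../##/##] H move#1: H10:+1/##/##/../##/##*, H20:+1/##/../##/##/##
[##/##/../##/##] end (terminal -1, V#2); searched ##/../../##/## to 10

value(##/../../##/##, H) = +1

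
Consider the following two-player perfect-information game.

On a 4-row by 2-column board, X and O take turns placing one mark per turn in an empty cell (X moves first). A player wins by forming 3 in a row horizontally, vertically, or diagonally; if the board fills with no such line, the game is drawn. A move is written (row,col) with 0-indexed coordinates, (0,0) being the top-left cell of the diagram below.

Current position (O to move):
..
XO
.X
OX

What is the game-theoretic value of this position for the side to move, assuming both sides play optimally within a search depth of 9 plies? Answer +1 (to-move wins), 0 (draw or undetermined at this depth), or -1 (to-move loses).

[../XO/.X/OX] O move#1: (0,0):+0/O./XO/.X/OX*, (0,1):+0/.O/XO/.X/OX, (2,0):+0/../XO/OX/OX
[O./XO/.X/OX] X move#2: (0,1):+0/OX/XO/.X/OX*, (2,0):+0/O./XO/XX/OX
[OX/XO/.X/OX] O move#3: (2,0):+0/OX/XO/OX/OX*
[OX/XO/OX/OX] end (terminal +0, X#4); searched ../XO/.X/OX to 9

value(../XO/.X/OX, O) = 0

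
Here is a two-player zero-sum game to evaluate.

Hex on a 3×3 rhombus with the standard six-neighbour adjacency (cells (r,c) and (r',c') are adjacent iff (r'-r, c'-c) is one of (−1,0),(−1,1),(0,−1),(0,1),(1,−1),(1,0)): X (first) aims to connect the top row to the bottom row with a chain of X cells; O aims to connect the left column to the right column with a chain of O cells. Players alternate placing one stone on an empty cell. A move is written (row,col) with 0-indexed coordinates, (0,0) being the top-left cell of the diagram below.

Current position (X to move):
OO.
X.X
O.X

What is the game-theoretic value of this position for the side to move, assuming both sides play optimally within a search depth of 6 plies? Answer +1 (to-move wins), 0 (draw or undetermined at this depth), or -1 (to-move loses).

value(OO./X.X/O.X, X) = +1

p1 X@[OO./X.X/O.X]: (0,2)[OOX/X.X/O.X]+1* (1,1)[OO./XXX/O.X]-1 (2,1)[OO./X.X/OXX]-1
p2 O@[OOX/X.X/O.X] terminal -1; root [OO./X.X/O.X] d6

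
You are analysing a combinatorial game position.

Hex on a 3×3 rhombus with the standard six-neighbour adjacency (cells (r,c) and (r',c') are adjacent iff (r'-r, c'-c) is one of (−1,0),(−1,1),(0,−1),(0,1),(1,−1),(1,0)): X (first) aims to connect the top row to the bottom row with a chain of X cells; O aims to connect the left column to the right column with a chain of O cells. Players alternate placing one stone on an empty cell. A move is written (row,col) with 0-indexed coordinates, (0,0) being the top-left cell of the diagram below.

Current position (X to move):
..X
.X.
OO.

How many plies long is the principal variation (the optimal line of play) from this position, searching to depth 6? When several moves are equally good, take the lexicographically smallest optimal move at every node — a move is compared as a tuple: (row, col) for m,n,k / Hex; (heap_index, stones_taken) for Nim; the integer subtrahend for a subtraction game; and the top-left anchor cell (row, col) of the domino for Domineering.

p1 X@[..X/.X./OO.]: (0,0)[X.X/.X./OO.]-1* (0,1)[.XX/.X./OO.]-1 (1,0)[..X/XX./OO.]-1 (1,2)[..X/.XX/OO.]-1 (2,2)[..X/.X./OOX]-1
p2 O@[X.X/.X./OO.]: (0,1)[XOX/.X./OO.]+1* (1,0)[X.X/OX./OO.]+1 (1,2)[X.X/.XO/OO.]+1 (2,2)[X.X/.X./OOO]+1
p3 X@[XOX/.X./OO.]: (1,0)[XOX/XX./OO.]-1* (1,2)[XOX/.XX/OO.]-1 (2,2)[XOX/.X./OOX]-1
p4 O@[XOX/XX./OO.]: (1,2)[XOX/XXO/OO.]+1* (2,2)[XOX/XX./OOO]+1
p5 X@[XOX/XXO/OO.] terminal -1; root [..X/.X./OO.] d6

PV length from [..X/.X./OO.]: 4 plies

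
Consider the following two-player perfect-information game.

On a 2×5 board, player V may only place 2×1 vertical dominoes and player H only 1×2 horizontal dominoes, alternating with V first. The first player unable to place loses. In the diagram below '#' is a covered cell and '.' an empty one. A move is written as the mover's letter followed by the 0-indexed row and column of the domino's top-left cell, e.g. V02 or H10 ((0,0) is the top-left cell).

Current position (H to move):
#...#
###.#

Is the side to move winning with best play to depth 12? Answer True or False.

p1 H@[#...#/###.#]: H01[###.#/###.#]-1 H02[#.###/###.#]+1*
p2 V@[#.###/###.#] terminal -1; root [#...#/###.#] d12

H winning at [#...#/###.#]: True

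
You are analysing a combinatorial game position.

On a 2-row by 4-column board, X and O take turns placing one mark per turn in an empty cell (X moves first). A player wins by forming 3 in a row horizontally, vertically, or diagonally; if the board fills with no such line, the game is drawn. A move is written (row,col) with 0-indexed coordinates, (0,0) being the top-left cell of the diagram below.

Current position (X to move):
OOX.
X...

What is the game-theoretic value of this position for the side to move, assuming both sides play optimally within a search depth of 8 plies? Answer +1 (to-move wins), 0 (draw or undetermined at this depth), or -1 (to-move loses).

value(OOX./X..., X) = 0

ply 1, X at OOX./X... | (0,3)=+0→OOXX/X...*; (1,1)=+0→OOX./XX..; (1,2)=+0→OOX./X.X.; (1,3)=+0→OOX./X..X
ply 2, O at OOXX/X... | (1,1)=+0→OOXX/XO..*; (1,2)=+0→OOXX/X.O.; (1,3)=+0→OOXX/X..O
ply 3, X at OOXX/XO.. | (1,2)=+0→OOXX/XOX.*; (1,3)=+0→OOXX/XO.X
ply 4, O at OOXX/XOX. | (1,3)=+0→OOXX/XOXO*
ply 5: OOXX/XOXO is terminal +0 (X); from OOX./X... depth 8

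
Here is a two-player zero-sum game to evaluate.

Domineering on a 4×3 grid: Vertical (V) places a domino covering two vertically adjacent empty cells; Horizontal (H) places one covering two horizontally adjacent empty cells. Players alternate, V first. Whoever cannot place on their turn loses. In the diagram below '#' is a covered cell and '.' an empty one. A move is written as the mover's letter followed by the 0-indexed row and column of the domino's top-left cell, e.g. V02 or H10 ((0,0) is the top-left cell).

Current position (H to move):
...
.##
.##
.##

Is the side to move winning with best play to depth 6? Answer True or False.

ply 1, H at .../.##/.##/.## | H00=-1→##./.##/.##/.##*; H01=-1→.##/.##/.##/.##
ply 2, V at ##./.##/.##/.## | V10=+1→##./###/###/.##*; V20=+1→##./.##/###/###
ply 3: ##./###/###/.## is terminal -1 (H); from .../.##/.##/.## depth 6

H winning at [.../.##/.##/.##]: False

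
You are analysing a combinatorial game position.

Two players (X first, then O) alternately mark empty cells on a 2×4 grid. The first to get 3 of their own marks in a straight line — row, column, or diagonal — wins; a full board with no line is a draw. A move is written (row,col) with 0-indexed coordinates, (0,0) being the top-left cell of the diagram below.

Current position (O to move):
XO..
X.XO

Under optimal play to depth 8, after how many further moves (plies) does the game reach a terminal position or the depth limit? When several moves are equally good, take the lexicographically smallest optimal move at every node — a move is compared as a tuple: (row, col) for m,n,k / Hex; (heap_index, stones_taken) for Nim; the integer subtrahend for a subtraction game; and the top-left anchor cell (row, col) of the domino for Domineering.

[XO../X.XO] O move#1: (0,2):-1/XOO./X.XO, (0,3):-1/XO.O/X.XO, (1,1):+0/XO../XOXO*
[XO../XOXO] X move#2: (0,2):+0/XOX./XOXO*, (0,3):+0/XO.X/XOXO
[XOX./XOXO] O move#3: (0,3):+0/XOXO/XOXO*
[XOXO/XOXO] end (terminal +0, X#4); searched XO../X.XO to 8

PV length from [XO../X.XO]: 3 plies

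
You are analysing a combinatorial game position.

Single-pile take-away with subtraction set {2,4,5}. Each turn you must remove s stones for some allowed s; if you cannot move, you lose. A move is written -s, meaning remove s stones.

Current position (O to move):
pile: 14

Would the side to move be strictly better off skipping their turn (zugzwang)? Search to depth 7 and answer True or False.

zugzwang(14, O) = True

[14] O move#1: -2:-1/12*, -4:-1/10, -5:-1/9
[12] X move#2: -2:-1/10, -4:+1/8*, -5:+1/7
[8] O move#3: -2:-1/6*, -4:-1/4, -5:-1/3
[6] X move#4: -2:-1/4, -4:-1/2, -5:+1/1*
[1] end (terminal -1, O#5); searched 14 to 7
suppose O passes — search the same position with X to move:
pass> [14] X move#1: -2:-1/12*, -4:-1/10, -5:-1/9
pass> [12] O move#2: -2:-1/10, -4:+1/8*, -5:+1/7
pass> [8] X move#3: -2:-1/6*, -4:-1/4, -5:-1/3
pass> [6] O move#4: -2:-1/4, -4:-1/2, -5:+1/1*
pass> [1] end (terminal -1, X#5); searched 14 to 7
for O: play -1, pass +1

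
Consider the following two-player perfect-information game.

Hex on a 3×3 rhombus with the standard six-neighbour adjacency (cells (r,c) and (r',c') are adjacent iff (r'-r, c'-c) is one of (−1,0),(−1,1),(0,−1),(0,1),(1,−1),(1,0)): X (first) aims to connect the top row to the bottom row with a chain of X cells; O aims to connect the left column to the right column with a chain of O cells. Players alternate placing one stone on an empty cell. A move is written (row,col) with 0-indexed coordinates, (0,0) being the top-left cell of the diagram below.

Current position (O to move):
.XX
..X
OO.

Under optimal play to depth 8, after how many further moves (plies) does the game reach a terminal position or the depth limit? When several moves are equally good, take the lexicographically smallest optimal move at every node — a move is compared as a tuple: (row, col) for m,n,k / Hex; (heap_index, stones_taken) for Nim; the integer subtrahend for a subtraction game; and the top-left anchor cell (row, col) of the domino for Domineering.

PV length from [.XX/..X/OO.]: 1 ply

[.XX/..X/OO.] O move#1: (0,0):-1/OXX/..X/OO., (1,0):-1/.XX/O.X/OO., (1,1):-1/.XX/.OX/OO., (2,2):+1/.XX/..X/OOO*
[.XX/..X/OOO] end (terminal -1, X#2); searched .XX/..X/OO. to 8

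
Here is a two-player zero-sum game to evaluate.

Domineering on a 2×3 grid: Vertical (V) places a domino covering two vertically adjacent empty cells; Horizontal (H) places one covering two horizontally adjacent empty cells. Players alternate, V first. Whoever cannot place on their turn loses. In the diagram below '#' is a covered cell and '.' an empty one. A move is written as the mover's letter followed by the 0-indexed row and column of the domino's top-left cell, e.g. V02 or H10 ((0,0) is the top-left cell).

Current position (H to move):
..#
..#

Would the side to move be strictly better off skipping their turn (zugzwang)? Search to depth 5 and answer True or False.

p1 H@[..#/..#]: H00[###/..#]+1* H10[..#/###]+1
p2 V@[###/..#] terminal -1; root [..#/..#] d5
if H skipped the turn, V would face:
~ p1 V@[..#/..#]: V00[#.#/#.#]+1* V01[.##/.##]+1
~ p2 H@[#.#/#.#] terminal -1; root [..#/..#] d5
compare (H): move=+1 vs pass=-1

zugzwang(..#/..#, H) = False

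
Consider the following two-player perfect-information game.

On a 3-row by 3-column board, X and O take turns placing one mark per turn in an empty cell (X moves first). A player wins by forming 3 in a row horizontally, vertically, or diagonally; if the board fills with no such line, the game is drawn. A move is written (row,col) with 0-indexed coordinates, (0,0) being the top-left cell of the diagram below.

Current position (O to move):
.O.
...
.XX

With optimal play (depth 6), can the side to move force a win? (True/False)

O winning at [.O./.../.XX]: False

ply 1, O at .O./.../.XX | (0,0)=-1→OO./.../.XX; (0,2)=-1→.OO/.../.XX; (1,0)=-1→.O./O../.XX; (1,1)=-1→.O./.O./.XX; (1,2)=-1→.O./..O/.XX; (2,0)=+0→.O./.../OXX*
ply 2, X at .O./.../OXX | (0,0)=+0→XO./.../OXX*; (0,2)=+0→.OX/.../OXX; (1,0)=-1→.O./X../OXX; (1,1)=-1→.O./.X./OXX; (1,2)=-1→.O./..X/OXX
ply 3, O at XO./.../OXX | (0,2)=-1→XOO/.../OXX; (1,0)=-1→XO./O../OXX; (1,1)=+0→XO./.O./OXX*; (1,2)=-1→XO./..O/OXX
ply 4, X at XO./.O./OXX | (0,2)=+0→XOX/.O./OXX*; (1,0)=-1→XO./XO./OXX; (1,2)=-1→XO./.OX/OXX
ply 5, O at XOX/.O./OXX | (1,0)=-1→XOX/OO./OXX; (1,2)=+0→XOX/.OO/OXX*
ply 6, X at XOX/.OO/OXX | (1,0)=+0→XOX/XOO/OXX*
ply 7: XOX/XOO/OXX is terminal +0 (O); from .O./.../.XX depth 6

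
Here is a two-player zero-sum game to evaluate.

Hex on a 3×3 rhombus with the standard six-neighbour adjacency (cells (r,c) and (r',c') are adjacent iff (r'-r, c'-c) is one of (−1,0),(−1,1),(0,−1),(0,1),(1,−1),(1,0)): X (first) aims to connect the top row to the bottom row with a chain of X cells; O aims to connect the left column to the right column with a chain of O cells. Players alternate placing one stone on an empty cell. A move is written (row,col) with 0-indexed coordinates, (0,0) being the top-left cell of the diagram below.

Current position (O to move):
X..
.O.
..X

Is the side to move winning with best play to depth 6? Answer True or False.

[X../.O./..X] O move#1: (0,1):+1/XO./.O./..X*, (0,2):+1/X.O/.O./..X, (1,0):+1/X../OO./..X, (1,2):+1/X../.OO/..X, (2,0):+1/X../.O./O.X, (2,1):+1/X../.O./.OX
[XO./.O./..X] X move#2: (0,2):-1/XOX/.O./..X*, (1,0):-1/XO./XO./..X, (1,2):-1/XO./.OX/..X, (2,0):-1/XO./.O./X.X, (2,1):-1/XO./.O./.XX
[XOX/.O./..X] O move#3: (1,0):-1/XOX/OO./..X, (1,2):+1/XOX/.OO/..X*, (2,0):-1/XOX/.O./O.X, (2,1):-1/XOX/.O./.OX
[XOX/.OO/..X] X move#4: (1,0):-1/XOX/XOO/..X*, (2,0):-1/XOX/.OO/X.X, (2,1):-1/XOX/.OO/.XX
[XOX/XOO/..X] O move#5: (2,0):+1/XOX/XOO/O.X*, (2,1):-1/XOX/XOO/.OX
[XOX/XOO/O.X] end (terminal -1, X#6); searched X../.O./..X to 6

O winning at [X../.O./..X]: True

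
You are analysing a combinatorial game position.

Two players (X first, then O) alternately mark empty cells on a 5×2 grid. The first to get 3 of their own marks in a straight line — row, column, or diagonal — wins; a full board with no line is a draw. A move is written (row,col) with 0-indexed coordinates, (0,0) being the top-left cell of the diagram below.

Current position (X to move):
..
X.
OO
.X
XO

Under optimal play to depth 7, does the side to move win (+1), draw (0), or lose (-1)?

ply 1, X at ../X./OO/.X/XO | (0,0)=+0→X./X./OO/.X/XO*; (0,1)=+0→.X/X./OO/.X/XO; (1,1)=+0→../XX/OO/.X/XO; (3,0)=+0→../X./OO/XX/XO
ply 2, O at X./X./OO/.X/XO | (0,1)=+0→XO/X./OO/.X/XO*; (1,1)=+0→X./XO/OO/.X/XO; (3,0)=+0→X./X./OO/OX/XO
ply 3, X at XO/X./OO/.X/XO | (1,1)=+0→XO/XX/OO/.X/XO*; (3,0)=-1→XO/X./OO/XX/XO
ply 4, O at XO/XX/OO/.X/XO | (3,0)=+0→XO/XX/OO/OX/XO*
ply 5: XO/XX/OO/OX/XO is terminal +0 (X); from ../X./OO/.X/XO depth 7

value(../X./OO/.X/XO, X) = 0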